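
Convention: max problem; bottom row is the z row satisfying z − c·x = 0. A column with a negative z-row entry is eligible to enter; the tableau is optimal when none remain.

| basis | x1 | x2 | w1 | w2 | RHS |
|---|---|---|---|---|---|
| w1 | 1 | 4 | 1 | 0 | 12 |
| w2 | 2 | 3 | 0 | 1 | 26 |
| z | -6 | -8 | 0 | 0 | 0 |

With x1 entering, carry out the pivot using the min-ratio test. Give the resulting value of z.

Ratio test on column x1 — row 1: 12/1 = 12; row 2: 26/2 = 13. Minimum is 12 at row 1 (w1 leaves); pivot element 1.
Pivot on row 1; the z-row RHS becomes 0 − (-6)·12 = 72.

72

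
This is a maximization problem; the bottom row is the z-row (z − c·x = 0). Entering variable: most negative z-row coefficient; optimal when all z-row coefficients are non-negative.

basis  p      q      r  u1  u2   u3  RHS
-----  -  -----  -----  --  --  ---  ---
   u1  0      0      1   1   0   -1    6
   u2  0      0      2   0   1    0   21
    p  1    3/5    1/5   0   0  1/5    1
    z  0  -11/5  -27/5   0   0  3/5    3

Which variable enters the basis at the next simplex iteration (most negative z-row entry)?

r

Negative z-row entries: q: -11/5, r: -27/5.
The most negative is -27/5 in column r, so r enters.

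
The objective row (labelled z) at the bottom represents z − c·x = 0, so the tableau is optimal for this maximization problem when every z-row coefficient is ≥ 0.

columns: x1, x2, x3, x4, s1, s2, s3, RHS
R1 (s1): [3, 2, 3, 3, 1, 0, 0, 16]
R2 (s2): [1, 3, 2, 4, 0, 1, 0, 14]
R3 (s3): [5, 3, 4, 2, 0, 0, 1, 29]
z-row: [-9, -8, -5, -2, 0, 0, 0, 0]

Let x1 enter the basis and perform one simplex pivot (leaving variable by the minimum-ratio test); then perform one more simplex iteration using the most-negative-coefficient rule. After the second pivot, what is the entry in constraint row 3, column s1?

Ratio test on column x1 — row 1: 16/3 = 16/3; row 2: 14/1 = 14; row 3: 29/5 = 29/5. Minimum is 16/3 at row 1 (s1 leaves); pivot element 3.
Divide row 1 by 3; eliminate column x1 from the other rows.
Second iteration: most negative z-row entry is -2 in column x2, so x2 enters.
Ratio test on column x2 — row 1: (16/3)/(2/3) = 8; row 2: (26/3)/(7/3) = 26/7; row 3: entry -1/3 ≤ 0. Minimum is 26/7 at row 2 (s2 leaves); pivot element 7/3.
Divide row 2 by 7/3; eliminate column x2 from the other rows.
After both pivots, the entry at constraint row 3, column s1 is -12/7.

-12/7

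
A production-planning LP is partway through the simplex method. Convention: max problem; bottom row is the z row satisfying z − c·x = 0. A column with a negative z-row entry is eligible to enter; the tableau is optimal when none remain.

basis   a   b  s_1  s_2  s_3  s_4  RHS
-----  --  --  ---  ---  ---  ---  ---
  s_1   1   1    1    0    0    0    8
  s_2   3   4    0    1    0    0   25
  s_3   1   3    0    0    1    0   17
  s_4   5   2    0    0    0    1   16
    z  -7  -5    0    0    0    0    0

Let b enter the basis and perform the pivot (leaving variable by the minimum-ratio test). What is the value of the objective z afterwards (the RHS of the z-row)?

Ratio test on column b — row 1: 8/1 = 8; row 2: 25/4 = 25/4; row 3: 17/3 = 17/3; row 4: 16/2 = 8. Minimum is 17/3 at row 3 (s_3 leaves); pivot element 3.
Pivot on row 3; the z-row RHS becomes 0 − (-5)·(17/3) = 85/3.

85/3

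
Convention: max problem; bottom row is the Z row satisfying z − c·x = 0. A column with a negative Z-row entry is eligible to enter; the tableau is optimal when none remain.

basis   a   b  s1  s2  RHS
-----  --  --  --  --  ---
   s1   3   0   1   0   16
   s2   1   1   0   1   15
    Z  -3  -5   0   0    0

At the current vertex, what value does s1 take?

16

s1 is basic (row 1); its value is the RHS of that row, 16.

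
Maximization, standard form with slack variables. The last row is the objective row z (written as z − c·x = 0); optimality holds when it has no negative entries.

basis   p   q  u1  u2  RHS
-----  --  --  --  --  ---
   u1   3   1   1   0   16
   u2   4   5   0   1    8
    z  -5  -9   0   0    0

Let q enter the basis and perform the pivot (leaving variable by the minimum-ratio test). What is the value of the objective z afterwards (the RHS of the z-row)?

72/5

Ratio test on column q — row 1: 16/1 = 16; row 2: 8/5 = 8/5. Minimum is 8/5 at row 2 (u2 leaves); pivot element 5.
Pivot on row 2; the z-row RHS becomes 0 − (-9)·(8/5) = 72/5.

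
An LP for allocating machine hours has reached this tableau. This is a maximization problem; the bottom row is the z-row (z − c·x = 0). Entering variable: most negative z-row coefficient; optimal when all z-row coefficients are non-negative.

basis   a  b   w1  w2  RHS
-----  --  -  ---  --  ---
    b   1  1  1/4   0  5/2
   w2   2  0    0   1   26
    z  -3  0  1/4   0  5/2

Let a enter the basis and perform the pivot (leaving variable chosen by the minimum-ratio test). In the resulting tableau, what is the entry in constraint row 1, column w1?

1/4

Ratio test on column a — row 1: (5/2)/1 = 5/2; row 2: 26/2 = 13. Minimum is 5/2 at row 1 (b leaves); pivot element 1.
Divide row 1 by 1; eliminate column a from the other rows.
In the new row 1, the w1 entry is the old entry divided by the pivot: (1/4)/1 = 1/4.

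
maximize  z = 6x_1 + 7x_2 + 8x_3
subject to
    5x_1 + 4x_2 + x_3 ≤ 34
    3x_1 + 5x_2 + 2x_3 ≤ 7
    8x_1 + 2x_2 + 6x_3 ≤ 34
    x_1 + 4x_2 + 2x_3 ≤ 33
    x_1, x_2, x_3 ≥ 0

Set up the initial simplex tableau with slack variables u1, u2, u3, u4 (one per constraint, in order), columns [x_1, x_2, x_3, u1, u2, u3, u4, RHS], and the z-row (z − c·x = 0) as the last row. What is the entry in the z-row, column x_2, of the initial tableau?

The z-row carries the negated objective coefficients: the x_2 entry is -7.

-7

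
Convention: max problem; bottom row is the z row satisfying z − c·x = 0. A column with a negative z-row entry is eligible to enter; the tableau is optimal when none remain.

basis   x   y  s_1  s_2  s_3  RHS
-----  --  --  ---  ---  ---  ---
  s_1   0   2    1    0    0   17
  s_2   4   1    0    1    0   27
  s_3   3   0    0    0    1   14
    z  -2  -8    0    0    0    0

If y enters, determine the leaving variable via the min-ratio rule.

s_1

Column y entries and ratios — s_1: 17/2 = 17/2; s_2: 27/1 = 27; s_3: 0 ≤ 0, skip.
Smallest ratio is 17/2 in the row of s_1, so s_1 leaves.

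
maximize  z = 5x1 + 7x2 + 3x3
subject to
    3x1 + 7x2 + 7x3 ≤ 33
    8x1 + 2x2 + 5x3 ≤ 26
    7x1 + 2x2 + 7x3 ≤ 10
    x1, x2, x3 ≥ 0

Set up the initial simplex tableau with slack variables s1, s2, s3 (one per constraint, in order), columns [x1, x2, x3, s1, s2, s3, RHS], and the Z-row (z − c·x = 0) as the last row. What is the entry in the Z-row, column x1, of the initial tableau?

-5

The Z-row carries the negated objective coefficients: the x1 entry is -5.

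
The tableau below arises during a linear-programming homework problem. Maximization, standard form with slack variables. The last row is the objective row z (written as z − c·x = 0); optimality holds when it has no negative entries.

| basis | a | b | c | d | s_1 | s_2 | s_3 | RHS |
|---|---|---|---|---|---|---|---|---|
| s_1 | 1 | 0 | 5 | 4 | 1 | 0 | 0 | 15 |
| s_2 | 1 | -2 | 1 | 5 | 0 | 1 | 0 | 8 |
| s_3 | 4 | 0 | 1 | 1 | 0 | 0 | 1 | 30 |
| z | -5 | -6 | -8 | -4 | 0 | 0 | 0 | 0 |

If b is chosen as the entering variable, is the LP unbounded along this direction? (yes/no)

yes

Every constraint-row entry in column b is ≤ 0, so increasing b is unbounded.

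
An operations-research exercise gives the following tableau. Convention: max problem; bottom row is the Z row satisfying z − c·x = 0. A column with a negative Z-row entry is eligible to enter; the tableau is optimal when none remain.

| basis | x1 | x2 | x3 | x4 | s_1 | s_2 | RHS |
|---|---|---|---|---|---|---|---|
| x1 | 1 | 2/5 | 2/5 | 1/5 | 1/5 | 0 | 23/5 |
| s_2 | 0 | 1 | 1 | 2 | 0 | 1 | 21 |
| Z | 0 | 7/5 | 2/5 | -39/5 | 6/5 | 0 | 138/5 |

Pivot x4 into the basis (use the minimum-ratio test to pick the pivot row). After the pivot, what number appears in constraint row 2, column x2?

1/2

Ratio test on column x4 — row 1: (23/5)/(1/5) = 23; row 2: 21/2 = 21/2. Minimum is 21/2 at row 2 (s_2 leaves); pivot element 2.
Divide row 2 by 2; eliminate column x4 from the other rows.
In the new row 2, the x2 entry is the old entry divided by the pivot: 1/2 = 1/2.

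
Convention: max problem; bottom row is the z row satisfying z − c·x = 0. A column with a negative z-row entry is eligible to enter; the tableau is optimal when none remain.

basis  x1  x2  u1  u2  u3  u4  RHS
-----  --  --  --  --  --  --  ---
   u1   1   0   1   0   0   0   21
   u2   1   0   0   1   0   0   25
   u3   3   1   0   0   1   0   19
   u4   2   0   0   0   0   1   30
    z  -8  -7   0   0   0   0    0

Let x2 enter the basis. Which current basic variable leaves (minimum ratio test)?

u3

Column x2 entries and ratios — u1: 0 ≤ 0, skip; u2: 0 ≤ 0, skip; u3: 19/1 = 19; u4: 0 ≤ 0, skip.
Smallest ratio is 19 in the row of u3, so u3 leaves.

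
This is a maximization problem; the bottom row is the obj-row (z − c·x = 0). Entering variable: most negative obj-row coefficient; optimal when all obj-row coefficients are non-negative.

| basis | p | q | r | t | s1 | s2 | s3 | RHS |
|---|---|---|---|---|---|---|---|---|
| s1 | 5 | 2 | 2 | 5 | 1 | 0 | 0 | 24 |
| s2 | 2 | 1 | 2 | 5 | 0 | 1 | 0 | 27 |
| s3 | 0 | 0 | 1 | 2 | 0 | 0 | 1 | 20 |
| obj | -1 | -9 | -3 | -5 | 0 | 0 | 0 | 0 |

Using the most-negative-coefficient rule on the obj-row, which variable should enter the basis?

Negative obj-row entries: p: -1, q: -9, r: -3, t: -5.
The most negative is -9 in column q, so q enters.

q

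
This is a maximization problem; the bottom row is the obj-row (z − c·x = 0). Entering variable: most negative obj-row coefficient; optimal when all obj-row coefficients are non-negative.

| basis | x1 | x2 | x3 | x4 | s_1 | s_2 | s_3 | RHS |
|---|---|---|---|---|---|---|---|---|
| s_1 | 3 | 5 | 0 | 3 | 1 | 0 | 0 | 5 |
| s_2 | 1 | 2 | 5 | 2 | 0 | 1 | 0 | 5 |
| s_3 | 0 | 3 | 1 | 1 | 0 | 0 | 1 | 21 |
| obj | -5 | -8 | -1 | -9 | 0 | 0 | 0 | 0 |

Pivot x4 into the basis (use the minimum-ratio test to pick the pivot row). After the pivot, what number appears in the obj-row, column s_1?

Ratio test on column x4 — row 1: 5/3 = 5/3; row 2: 5/2 = 5/2; row 3: 21/1 = 21. Minimum is 5/3 at row 1 (s_1 leaves); pivot element 3.
Divide row 1 by 3; eliminate column x4 from the other rows.
obj-row update in column s_1: 0 − (-9)·(1/3) = 3.

3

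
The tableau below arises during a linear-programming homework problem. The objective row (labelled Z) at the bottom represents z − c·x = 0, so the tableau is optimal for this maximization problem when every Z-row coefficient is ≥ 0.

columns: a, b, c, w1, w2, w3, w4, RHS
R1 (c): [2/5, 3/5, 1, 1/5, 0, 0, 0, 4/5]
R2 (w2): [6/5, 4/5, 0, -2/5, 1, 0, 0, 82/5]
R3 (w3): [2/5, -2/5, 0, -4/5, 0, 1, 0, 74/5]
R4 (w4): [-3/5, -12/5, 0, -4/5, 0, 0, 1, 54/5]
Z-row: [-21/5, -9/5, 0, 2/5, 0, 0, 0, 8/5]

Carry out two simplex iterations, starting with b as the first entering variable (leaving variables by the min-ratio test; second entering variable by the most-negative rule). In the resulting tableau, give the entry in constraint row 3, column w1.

Ratio test on column b — row 1: (4/5)/(3/5) = 4/3; row 2: (82/5)/(4/5) = 41/2; row 3: entry -2/5 ≤ 0; row 4: entry -12/5 ≤ 0. Minimum is 4/3 at row 1 (c leaves); pivot element 3/5.
Divide row 1 by 3/5; eliminate column b from the other rows.
Second iteration: most negative Z-row entry is -3 in column a, so a enters.
Ratio test on column a — row 1: (4/3)/(2/3) = 2; row 2: (46/3)/(2/3) = 23; row 3: (46/3)/(2/3) = 23; row 4: 14/1 = 14. Minimum is 2 at row 1 (b leaves); pivot element 2/3.
Divide row 1 by 2/3; eliminate column a from the other rows.
After both pivots, the entry at constraint row 3, column w1 is -1.

-1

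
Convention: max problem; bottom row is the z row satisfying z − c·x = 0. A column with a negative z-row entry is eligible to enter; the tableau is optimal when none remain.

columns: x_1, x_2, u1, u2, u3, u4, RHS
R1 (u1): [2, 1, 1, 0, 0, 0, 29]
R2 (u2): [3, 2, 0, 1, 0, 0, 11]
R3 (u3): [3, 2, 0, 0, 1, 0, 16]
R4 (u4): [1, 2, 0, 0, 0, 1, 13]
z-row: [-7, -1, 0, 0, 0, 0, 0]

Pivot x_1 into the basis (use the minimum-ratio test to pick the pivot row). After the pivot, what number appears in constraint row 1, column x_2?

-1/3

Ratio test on column x_1 — row 1: 29/2 = 29/2; row 2: 11/3 = 11/3; row 3: 16/3 = 16/3; row 4: 13/1 = 13. Minimum is 11/3 at row 2 (u2 leaves); pivot element 3.
Divide row 2 by 3; eliminate column x_1 from the other rows.
Row 1 update in column x_2: 1 − 2·(2/3) = -1/3.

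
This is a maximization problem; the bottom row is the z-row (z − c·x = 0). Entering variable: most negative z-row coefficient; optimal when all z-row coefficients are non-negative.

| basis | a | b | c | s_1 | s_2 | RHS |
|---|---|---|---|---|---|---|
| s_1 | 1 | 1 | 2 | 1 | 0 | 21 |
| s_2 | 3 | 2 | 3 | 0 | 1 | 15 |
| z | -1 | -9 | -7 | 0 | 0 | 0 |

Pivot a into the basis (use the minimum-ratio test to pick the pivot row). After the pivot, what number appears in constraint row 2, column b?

2/3

Ratio test on column a — row 1: 21/1 = 21; row 2: 15/3 = 5. Minimum is 5 at row 2 (s_2 leaves); pivot element 3.
Divide row 2 by 3; eliminate column a from the other rows.
In the new row 2, the b entry is the old entry divided by the pivot: 2/3 = 2/3.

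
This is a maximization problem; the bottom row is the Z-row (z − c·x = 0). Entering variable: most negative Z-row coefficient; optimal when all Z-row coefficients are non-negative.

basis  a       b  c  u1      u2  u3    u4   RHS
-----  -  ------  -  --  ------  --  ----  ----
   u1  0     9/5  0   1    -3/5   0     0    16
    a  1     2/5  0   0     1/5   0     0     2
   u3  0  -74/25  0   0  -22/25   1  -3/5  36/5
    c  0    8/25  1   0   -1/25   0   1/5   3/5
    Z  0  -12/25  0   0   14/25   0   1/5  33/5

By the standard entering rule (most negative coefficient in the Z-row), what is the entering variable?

b

Negative Z-row entries: b: -12/25.
The most negative is -12/25 in column b, so b enters.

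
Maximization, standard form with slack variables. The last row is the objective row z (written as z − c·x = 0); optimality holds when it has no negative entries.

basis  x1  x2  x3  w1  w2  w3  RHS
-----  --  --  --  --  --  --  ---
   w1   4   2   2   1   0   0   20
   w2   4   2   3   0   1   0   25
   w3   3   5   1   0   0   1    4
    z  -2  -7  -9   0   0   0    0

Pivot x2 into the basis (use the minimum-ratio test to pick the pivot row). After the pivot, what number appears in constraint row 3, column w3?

Ratio test on column x2 — row 1: 20/2 = 10; row 2: 25/2 = 25/2; row 3: 4/5 = 4/5. Minimum is 4/5 at row 3 (w3 leaves); pivot element 5.
Divide row 3 by 5; eliminate column x2 from the other rows.
In the new row 3, the w3 entry is the old entry divided by the pivot: 1/5 = 1/5.

1/5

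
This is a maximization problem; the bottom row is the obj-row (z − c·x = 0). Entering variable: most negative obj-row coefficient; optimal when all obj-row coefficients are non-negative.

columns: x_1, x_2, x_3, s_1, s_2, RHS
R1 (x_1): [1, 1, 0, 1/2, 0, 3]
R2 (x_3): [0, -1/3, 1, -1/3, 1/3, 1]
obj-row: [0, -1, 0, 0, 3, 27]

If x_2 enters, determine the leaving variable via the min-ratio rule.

x_1

Column x_2 entries and ratios — x_1: 3/1 = 3; x_3: -1/3 ≤ 0, skip.
Smallest ratio is 3 in the row of x_1, so x_1 leaves.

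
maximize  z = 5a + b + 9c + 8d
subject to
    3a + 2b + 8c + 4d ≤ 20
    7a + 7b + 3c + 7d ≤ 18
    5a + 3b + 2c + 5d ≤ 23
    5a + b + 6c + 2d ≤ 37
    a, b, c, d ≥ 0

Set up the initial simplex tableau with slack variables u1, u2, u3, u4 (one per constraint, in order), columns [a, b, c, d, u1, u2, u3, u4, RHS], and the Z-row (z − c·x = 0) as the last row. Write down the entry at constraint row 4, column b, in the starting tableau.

Constraint 4 has coefficient 1 on b.

1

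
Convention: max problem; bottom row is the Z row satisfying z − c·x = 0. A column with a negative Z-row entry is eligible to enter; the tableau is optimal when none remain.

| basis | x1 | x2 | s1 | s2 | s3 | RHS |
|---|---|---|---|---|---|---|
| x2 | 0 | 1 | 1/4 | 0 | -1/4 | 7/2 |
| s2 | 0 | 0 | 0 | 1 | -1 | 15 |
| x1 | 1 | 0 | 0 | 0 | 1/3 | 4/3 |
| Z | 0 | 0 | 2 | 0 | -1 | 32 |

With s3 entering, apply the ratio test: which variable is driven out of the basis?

x1

Column s3 entries and ratios — x2: -1/4 ≤ 0, skip; s2: -1 ≤ 0, skip; x1: (4/3)/(1/3) = 4.
Smallest ratio is 4 in the row of x1, so x1 leaves.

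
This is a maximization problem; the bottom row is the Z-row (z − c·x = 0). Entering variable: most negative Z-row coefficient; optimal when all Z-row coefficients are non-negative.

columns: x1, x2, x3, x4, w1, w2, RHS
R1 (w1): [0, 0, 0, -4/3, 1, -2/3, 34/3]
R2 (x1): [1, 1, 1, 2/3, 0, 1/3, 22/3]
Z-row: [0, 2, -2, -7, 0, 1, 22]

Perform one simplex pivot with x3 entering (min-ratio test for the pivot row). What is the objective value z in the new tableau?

110/3

Ratio test on column x3 — row 1: entry 0 ≤ 0; row 2: (22/3)/1 = 22/3. Minimum is 22/3 at row 2 (x1 leaves); pivot element 1.
Pivot on row 2; the Z-row RHS becomes 22 − (-2)·(22/3) = 110/3.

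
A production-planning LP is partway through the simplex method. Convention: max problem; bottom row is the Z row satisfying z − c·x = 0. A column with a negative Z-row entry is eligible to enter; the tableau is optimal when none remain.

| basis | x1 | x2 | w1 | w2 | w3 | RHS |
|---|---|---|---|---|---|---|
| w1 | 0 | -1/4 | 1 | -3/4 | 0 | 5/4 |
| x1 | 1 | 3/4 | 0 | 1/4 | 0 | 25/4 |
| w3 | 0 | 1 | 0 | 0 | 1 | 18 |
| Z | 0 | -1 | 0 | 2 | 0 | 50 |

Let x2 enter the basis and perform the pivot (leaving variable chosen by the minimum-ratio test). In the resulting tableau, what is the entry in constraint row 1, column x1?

Ratio test on column x2 — row 1: entry -1/4 ≤ 0; row 2: (25/4)/(3/4) = 25/3; row 3: 18/1 = 18. Minimum is 25/3 at row 2 (x1 leaves); pivot element 3/4.
Divide row 2 by 3/4; eliminate column x2 from the other rows.
Row 1 update in column x1: 0 − (-1/4)·(4/3) = 1/3.

1/3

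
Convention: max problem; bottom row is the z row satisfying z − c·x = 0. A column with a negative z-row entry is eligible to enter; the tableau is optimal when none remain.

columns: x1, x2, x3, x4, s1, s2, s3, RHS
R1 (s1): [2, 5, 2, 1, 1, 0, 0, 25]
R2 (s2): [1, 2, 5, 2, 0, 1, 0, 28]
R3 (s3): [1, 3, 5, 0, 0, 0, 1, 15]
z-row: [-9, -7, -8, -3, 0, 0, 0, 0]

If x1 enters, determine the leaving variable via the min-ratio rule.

Column x1 entries and ratios — s1: 25/2 = 25/2; s2: 28/1 = 28; s3: 15/1 = 15.
Smallest ratio is 25/2 in the row of s1, so s1 leaves.

s1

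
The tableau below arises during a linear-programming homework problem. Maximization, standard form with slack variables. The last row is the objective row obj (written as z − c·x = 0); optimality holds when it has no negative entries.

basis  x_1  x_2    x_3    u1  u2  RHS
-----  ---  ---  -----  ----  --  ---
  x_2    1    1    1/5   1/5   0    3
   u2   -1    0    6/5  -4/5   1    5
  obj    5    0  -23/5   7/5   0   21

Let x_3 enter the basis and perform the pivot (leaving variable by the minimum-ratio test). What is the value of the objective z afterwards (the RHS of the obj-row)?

Ratio test on column x_3 — row 1: 3/(1/5) = 15; row 2: 5/(6/5) = 25/6. Minimum is 25/6 at row 2 (u2 leaves); pivot element 6/5.
Pivot on row 2; the obj-row RHS becomes 21 − (-23/5)·(25/6) = 241/6.

241/6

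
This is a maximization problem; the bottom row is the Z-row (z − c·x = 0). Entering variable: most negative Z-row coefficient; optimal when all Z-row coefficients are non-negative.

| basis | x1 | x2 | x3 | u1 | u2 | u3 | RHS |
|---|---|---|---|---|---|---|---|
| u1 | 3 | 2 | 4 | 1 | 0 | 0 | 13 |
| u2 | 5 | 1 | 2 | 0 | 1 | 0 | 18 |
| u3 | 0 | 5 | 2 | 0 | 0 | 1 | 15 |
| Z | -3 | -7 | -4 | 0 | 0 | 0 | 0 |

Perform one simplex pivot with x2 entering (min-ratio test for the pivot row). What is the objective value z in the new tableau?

21

Ratio test on column x2 — row 1: 13/2 = 13/2; row 2: 18/1 = 18; row 3: 15/5 = 3. Minimum is 3 at row 3 (u3 leaves); pivot element 5.
Pivot on row 3; the Z-row RHS becomes 0 − (-7)·3 = 21.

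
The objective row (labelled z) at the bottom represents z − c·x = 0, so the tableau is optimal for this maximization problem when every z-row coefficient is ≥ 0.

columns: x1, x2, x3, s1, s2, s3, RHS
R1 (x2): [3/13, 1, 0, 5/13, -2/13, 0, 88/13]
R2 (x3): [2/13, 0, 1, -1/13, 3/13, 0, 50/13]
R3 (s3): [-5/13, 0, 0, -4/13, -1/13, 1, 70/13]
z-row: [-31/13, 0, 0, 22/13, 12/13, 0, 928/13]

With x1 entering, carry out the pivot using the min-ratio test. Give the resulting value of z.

Ratio test on column x1 — row 1: (88/13)/(3/13) = 88/3; row 2: (50/13)/(2/13) = 25; row 3: entry -5/13 ≤ 0. Minimum is 25 at row 2 (x3 leaves); pivot element 2/13.
Pivot on row 2; the z-row RHS becomes 928/13 − (-31/13)·25 = 131.

131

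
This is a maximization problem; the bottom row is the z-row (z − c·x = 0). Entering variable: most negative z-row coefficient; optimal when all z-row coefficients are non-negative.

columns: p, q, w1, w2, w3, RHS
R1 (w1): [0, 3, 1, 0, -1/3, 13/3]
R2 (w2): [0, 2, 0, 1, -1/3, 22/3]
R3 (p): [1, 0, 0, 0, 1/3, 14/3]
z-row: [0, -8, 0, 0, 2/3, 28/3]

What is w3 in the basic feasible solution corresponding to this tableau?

0

w3 is not in the basis, so in the current basic feasible solution w3 = 0.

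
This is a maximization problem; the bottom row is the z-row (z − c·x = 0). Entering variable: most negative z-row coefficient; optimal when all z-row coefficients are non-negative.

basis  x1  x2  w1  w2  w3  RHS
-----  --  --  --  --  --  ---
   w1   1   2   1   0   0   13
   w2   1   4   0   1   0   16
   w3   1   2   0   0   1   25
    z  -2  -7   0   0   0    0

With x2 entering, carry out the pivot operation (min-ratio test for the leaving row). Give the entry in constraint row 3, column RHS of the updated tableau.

Ratio test on column x2 — row 1: 13/2 = 13/2; row 2: 16/4 = 4; row 3: 25/2 = 25/2. Minimum is 4 at row 2 (w2 leaves); pivot element 4.
Divide row 2 by 4; eliminate column x2 from the other rows.
Row 3 update in column RHS: 25 − 2·4 = 17.

17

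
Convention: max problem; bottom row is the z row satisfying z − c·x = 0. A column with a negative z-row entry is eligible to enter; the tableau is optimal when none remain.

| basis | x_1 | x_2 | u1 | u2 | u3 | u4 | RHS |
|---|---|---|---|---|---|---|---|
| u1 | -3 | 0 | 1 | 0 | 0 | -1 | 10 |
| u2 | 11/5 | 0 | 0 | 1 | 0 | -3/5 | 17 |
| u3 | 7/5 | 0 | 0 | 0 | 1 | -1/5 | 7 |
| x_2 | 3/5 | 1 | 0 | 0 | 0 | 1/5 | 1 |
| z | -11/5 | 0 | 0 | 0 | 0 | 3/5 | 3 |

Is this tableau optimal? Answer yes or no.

no

The z-row has a negative entry -11/5 in column x_1, so it is not optimal.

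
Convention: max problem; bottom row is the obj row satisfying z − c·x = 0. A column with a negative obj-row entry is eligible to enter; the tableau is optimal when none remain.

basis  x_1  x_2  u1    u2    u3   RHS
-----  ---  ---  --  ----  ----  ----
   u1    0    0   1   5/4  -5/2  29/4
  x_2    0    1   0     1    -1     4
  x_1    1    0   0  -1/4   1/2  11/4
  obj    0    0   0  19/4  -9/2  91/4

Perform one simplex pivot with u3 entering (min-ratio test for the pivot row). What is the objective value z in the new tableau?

Ratio test on column u3 — row 1: entry -5/2 ≤ 0; row 2: entry -1 ≤ 0; row 3: (11/4)/(1/2) = 11/2. Minimum is 11/2 at row 3 (x_1 leaves); pivot element 1/2.
Pivot on row 3; the obj-row RHS becomes 91/4 − (-9/2)·(11/2) = 95/2.

95/2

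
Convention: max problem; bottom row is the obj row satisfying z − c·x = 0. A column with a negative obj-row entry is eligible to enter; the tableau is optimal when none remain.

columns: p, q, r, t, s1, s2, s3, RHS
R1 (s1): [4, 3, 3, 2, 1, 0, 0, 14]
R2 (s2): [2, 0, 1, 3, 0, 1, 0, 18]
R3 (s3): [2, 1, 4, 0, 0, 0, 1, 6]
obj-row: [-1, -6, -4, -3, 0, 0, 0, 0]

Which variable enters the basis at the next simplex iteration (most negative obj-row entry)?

q

Negative obj-row entries: p: -1, q: -6, r: -4, t: -3.
The most negative is -6 in column q, so q enters.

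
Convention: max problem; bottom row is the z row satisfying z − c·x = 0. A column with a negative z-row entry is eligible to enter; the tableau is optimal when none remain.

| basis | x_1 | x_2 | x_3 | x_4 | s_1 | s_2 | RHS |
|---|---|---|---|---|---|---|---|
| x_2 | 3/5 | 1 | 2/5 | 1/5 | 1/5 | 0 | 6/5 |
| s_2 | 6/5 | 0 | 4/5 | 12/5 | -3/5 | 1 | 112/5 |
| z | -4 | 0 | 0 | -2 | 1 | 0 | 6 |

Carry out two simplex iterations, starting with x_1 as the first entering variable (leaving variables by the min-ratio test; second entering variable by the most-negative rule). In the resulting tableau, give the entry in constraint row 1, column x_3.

Ratio test on column x_1 — row 1: (6/5)/(3/5) = 2; row 2: (112/5)/(6/5) = 56/3. Minimum is 2 at row 1 (x_2 leaves); pivot element 3/5.
Divide row 1 by 3/5; eliminate column x_1 from the other rows.
Second iteration: most negative z-row entry is -2/3 in column x_4, so x_4 enters.
Ratio test on column x_4 — row 1: 2/(1/3) = 6; row 2: 20/2 = 10. Minimum is 6 at row 1 (x_1 leaves); pivot element 1/3.
Divide row 1 by 1/3; eliminate column x_4 from the other rows.
After both pivots, the entry at constraint row 1, column x_3 is 2.

2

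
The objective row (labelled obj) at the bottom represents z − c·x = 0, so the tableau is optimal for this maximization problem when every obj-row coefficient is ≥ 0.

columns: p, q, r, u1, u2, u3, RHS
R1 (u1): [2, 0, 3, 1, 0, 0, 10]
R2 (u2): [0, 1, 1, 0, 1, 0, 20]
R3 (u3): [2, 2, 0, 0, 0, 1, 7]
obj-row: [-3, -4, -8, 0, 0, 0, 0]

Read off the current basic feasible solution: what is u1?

10

u1 is basic (row 1); its value is the RHS of that row, 10.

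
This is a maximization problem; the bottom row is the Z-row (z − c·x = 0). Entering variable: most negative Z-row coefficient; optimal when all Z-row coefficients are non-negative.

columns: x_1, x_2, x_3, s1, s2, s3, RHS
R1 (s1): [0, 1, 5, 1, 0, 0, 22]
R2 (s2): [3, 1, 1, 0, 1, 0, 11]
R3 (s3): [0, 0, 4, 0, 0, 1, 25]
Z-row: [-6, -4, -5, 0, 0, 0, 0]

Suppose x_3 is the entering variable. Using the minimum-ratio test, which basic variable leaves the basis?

Column x_3 entries and ratios — s1: 22/5 = 22/5; s2: 11/1 = 11; s3: 25/4 = 25/4.
Smallest ratio is 22/5 in the row of s1, so s1 leaves.

s1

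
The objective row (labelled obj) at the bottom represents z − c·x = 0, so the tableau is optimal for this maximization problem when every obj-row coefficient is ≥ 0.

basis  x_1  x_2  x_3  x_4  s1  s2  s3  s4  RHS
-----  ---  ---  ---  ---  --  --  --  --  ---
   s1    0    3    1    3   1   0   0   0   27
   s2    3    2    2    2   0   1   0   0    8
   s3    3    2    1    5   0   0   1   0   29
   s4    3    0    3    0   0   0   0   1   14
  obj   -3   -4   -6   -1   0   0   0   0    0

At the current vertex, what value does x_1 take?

0

x_1 is not in the basis, so in the current basic feasible solution x_1 = 0.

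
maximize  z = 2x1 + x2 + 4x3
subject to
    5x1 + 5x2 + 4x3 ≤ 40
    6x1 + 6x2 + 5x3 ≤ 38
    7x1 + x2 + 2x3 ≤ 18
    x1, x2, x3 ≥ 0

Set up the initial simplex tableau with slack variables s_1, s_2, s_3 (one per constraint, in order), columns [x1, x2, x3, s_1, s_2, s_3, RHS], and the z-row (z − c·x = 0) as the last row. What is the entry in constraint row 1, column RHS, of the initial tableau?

40

The RHS of constraint 1 is b_1 = 40.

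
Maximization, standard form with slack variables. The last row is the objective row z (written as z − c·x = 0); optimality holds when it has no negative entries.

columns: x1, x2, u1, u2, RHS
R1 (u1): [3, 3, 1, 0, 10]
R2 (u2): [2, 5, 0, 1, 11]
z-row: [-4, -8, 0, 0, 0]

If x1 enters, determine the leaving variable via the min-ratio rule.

Column x1 entries and ratios — u1: 10/3 = 10/3; u2: 11/2 = 11/2.
Smallest ratio is 10/3 in the row of u1, so u1 leaves.

u1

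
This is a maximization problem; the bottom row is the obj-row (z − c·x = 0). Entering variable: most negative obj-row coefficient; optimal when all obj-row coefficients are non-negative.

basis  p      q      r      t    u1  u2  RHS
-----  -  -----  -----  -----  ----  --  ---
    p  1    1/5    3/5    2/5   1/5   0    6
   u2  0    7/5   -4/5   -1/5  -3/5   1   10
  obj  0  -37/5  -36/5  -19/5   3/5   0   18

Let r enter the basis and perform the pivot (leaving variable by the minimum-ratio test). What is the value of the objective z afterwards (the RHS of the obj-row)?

Ratio test on column r — row 1: 6/(3/5) = 10; row 2: entry -4/5 ≤ 0. Minimum is 10 at row 1 (p leaves); pivot element 3/5.
Pivot on row 1; the obj-row RHS becomes 18 − (-36/5)·10 = 90.

90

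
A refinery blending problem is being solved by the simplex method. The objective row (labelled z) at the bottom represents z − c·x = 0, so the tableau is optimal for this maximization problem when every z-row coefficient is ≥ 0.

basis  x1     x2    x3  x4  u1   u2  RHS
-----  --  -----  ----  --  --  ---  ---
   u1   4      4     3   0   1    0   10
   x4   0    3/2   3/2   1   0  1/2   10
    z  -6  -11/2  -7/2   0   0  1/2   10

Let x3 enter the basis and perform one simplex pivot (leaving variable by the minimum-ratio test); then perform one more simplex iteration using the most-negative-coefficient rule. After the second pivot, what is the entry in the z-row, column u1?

Ratio test on column x3 — row 1: 10/3 = 10/3; row 2: 10/(3/2) = 20/3. Minimum is 10/3 at row 1 (u1 leaves); pivot element 3.
Divide row 1 by 3; eliminate column x3 from the other rows.
Second iteration: most negative z-row entry is -4/3 in column x1, so x1 enters.
Ratio test on column x1 — row 1: (10/3)/(4/3) = 5/2; row 2: entry -2 ≤ 0. Minimum is 5/2 at row 1 (x3 leaves); pivot element 4/3.
Divide row 1 by 4/3; eliminate column x1 from the other rows.
After both pivots, the entry at the z-row, column u1 is 3/2.

3/2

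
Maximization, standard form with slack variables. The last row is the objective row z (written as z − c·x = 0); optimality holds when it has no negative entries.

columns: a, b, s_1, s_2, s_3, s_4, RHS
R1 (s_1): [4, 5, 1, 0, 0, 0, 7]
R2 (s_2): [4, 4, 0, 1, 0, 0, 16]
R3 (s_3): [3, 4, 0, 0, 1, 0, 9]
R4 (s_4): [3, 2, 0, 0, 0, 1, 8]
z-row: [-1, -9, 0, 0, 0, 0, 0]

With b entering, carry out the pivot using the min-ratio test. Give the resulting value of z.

63/5

Ratio test on column b — row 1: 7/5 = 7/5; row 2: 16/4 = 4; row 3: 9/4 = 9/4; row 4: 8/2 = 4. Minimum is 7/5 at row 1 (s_1 leaves); pivot element 5.
Pivot on row 1; the z-row RHS becomes 0 − (-9)·(7/5) = 63/5.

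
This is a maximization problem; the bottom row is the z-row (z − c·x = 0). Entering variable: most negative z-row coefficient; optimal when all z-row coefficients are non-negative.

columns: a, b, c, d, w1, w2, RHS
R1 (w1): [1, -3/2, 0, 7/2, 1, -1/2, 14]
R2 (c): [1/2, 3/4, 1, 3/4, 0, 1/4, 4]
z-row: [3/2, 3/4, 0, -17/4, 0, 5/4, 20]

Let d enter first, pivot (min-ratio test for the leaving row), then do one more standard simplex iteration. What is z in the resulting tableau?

38

Ratio test on column d — row 1: 14/(7/2) = 4; row 2: 4/(3/4) = 16/3. Minimum is 4 at row 1 (w1 leaves); pivot element 7/2.
Pivot on row 1; the z-row RHS becomes 20 − (-17/4)·4 = 37.
Next entering variable (most negative z-row entry -15/14): b.
Ratio test on column b — row 1: entry -3/7 ≤ 0; row 2: 1/(15/14) = 14/15. Minimum is 14/15 at row 2 (c leaves); pivot element 15/14.
After the second pivot the z-row RHS is 37 − (-15/14)·(14/15) = 38.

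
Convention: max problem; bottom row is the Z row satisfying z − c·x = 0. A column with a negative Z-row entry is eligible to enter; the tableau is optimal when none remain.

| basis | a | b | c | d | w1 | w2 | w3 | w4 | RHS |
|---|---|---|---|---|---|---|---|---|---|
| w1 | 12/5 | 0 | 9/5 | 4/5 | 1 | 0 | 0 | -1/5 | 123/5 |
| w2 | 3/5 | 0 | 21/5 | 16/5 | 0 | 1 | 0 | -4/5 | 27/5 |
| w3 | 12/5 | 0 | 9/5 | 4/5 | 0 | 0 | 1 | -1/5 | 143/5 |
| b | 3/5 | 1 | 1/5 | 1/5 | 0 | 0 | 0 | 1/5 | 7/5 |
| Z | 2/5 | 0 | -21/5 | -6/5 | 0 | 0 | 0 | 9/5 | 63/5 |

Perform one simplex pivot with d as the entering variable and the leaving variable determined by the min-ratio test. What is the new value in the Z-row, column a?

Ratio test on column d — row 1: (123/5)/(4/5) = 123/4; row 2: (27/5)/(16/5) = 27/16; row 3: (143/5)/(4/5) = 143/4; row 4: (7/5)/(1/5) = 7. Minimum is 27/16 at row 2 (w2 leaves); pivot element 16/5.
Divide row 2 by 16/5; eliminate column d from the other rows.
Z-row update in column a: 2/5 − (-6/5)·(3/16) = 5/8.

5/8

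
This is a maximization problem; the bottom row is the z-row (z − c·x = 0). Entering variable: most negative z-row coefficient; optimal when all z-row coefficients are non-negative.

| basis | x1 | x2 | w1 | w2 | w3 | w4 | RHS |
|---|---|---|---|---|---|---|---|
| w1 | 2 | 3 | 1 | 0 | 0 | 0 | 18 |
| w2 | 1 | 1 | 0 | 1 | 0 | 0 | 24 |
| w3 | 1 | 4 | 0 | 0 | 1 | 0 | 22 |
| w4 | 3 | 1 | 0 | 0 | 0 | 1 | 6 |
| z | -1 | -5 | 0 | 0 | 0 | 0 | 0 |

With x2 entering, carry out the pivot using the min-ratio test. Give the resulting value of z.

Ratio test on column x2 — row 1: 18/3 = 6; row 2: 24/1 = 24; row 3: 22/4 = 11/2; row 4: 6/1 = 6. Minimum is 11/2 at row 3 (w3 leaves); pivot element 4.
Pivot on row 3; the z-row RHS becomes 0 − (-5)·(11/2) = 55/2.

55/2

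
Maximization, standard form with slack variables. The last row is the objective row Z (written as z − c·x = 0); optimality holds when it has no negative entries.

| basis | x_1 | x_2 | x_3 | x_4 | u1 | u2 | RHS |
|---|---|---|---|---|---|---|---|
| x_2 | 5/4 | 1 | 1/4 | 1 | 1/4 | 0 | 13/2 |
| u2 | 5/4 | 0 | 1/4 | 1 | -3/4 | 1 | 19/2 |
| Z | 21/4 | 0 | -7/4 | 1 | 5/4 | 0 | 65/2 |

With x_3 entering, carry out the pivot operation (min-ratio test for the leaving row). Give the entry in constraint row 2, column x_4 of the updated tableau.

Ratio test on column x_3 — row 1: (13/2)/(1/4) = 26; row 2: (19/2)/(1/4) = 38. Minimum is 26 at row 1 (x_2 leaves); pivot element 1/4.
Divide row 1 by 1/4; eliminate column x_3 from the other rows.
Row 2 update in column x_4: 1 − (1/4)·4 = 0.

0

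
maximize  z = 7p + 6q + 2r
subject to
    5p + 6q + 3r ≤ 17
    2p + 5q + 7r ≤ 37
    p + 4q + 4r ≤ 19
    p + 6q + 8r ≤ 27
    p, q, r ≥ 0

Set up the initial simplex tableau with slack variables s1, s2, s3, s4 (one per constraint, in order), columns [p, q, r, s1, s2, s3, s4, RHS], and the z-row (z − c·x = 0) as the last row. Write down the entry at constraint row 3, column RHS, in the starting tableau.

The RHS of constraint 3 is b_3 = 19.

19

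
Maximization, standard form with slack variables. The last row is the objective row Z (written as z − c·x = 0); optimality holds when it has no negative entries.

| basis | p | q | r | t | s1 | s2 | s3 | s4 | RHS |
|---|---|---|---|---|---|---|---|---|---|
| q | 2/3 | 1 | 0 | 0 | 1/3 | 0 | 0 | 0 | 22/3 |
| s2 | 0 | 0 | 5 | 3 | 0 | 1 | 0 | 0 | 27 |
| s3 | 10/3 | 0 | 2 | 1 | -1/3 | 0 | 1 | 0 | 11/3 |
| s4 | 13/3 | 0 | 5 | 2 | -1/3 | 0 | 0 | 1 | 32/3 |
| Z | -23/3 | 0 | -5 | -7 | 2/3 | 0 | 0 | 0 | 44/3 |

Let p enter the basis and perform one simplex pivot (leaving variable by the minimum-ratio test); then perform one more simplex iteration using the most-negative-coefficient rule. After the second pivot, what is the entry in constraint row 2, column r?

Ratio test on column p — row 1: (22/3)/(2/3) = 11; row 2: entry 0 ≤ 0; row 3: (11/3)/(10/3) = 11/10; row 4: (32/3)/(13/3) = 32/13. Minimum is 11/10 at row 3 (s3 leaves); pivot element 10/3.
Divide row 3 by 10/3; eliminate column p from the other rows.
Second iteration: most negative Z-row entry is -47/10 in column t, so t enters.
Ratio test on column t — row 1: entry -1/5 ≤ 0; row 2: 27/3 = 9; row 3: (11/10)/(3/10) = 11/3; row 4: (59/10)/(7/10) = 59/7. Minimum is 11/3 at row 3 (p leaves); pivot element 3/10.
Divide row 3 by 3/10; eliminate column t from the other rows.
After both pivots, the entry at constraint row 2, column r is -1.

-1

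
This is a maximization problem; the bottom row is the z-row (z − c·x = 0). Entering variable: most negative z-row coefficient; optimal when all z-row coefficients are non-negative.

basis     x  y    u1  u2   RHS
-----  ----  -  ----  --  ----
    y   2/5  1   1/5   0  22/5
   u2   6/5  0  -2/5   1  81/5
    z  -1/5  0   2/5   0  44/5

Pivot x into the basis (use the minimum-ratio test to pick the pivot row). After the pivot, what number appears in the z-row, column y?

1/2

Ratio test on column x — row 1: (22/5)/(2/5) = 11; row 2: (81/5)/(6/5) = 27/2. Minimum is 11 at row 1 (y leaves); pivot element 2/5.
Divide row 1 by 2/5; eliminate column x from the other rows.
z-row update in column y: 0 − (-1/5)·(5/2) = 1/2.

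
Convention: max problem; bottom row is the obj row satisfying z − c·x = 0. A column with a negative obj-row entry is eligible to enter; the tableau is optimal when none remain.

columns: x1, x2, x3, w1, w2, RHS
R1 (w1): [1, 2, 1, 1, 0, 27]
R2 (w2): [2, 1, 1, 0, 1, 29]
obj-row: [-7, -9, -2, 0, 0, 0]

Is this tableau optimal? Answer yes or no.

The obj-row has a negative entry -9 in column x2, so it is not optimal.

no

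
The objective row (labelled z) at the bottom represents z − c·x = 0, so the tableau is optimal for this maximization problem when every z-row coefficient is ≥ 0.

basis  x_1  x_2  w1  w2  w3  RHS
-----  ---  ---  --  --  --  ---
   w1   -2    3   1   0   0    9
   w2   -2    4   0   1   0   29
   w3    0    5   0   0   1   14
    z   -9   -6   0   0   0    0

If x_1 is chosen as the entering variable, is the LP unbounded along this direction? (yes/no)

yes

Every constraint-row entry in column x_1 is ≤ 0, so increasing x_1 is unbounded.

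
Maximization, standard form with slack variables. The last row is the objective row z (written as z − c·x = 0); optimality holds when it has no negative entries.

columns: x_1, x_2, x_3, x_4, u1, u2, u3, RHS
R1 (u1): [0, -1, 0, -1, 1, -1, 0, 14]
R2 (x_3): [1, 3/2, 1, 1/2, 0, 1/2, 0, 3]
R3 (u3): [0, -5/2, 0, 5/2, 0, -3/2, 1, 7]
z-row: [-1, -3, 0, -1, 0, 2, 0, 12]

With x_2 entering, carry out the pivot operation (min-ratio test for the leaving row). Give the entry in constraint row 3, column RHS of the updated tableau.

12

Ratio test on column x_2 — row 1: entry -1 ≤ 0; row 2: 3/(3/2) = 2; row 3: entry -5/2 ≤ 0. Minimum is 2 at row 2 (x_3 leaves); pivot element 3/2.
Divide row 2 by 3/2; eliminate column x_2 from the other rows.
Row 3 update in column RHS: 7 − (-5/2)·2 = 12.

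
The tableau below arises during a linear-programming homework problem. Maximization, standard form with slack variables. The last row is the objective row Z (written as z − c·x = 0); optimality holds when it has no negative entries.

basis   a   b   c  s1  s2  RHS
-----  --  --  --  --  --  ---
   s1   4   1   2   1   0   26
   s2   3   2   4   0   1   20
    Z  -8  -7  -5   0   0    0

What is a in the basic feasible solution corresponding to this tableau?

0

a is not in the basis, so in the current basic feasible solution a = 0.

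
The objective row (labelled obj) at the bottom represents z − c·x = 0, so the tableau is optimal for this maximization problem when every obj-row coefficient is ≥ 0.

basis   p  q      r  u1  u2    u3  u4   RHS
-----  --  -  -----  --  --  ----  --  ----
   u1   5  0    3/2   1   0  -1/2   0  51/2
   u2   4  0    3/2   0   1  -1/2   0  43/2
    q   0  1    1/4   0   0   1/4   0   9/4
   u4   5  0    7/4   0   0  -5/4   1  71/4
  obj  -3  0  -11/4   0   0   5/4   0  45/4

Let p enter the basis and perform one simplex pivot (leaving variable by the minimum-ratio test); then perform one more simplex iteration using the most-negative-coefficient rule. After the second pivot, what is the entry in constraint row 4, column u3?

Ratio test on column p — row 1: (51/2)/5 = 51/10; row 2: (43/2)/4 = 43/8; row 3: entry 0 ≤ 0; row 4: (71/4)/5 = 71/20. Minimum is 71/20 at row 4 (u4 leaves); pivot element 5.
Divide row 4 by 5; eliminate column p from the other rows.
Second iteration: most negative obj-row entry is -17/10 in column r, so r enters.
Ratio test on column r — row 1: entry -1/4 ≤ 0; row 2: (73/10)/(1/10) = 73; row 3: (9/4)/(1/4) = 9; row 4: (71/20)/(7/20) = 71/7. Minimum is 9 at row 3 (q leaves); pivot element 1/4.
Divide row 3 by 1/4; eliminate column r from the other rows.
After both pivots, the entry at constraint row 4, column u3 is -3/5.

-3/5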